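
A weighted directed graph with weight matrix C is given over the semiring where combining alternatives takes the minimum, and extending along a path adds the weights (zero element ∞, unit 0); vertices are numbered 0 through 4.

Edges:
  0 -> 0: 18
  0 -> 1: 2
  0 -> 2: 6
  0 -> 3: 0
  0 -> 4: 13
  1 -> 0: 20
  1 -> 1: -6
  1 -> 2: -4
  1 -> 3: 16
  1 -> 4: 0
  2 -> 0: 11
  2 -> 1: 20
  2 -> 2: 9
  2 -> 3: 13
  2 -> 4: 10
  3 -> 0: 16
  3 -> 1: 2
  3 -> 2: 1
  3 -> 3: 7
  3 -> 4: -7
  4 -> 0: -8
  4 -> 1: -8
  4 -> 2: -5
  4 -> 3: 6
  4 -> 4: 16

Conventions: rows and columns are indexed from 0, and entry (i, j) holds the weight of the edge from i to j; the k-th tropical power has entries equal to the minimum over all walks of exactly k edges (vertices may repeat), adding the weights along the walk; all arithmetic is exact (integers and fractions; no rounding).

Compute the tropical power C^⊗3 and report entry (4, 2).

C^⊗2:
  [5, -4, -2, 7, -7]
  [-8, -12, -10, 6, -6]
  [2, 2, 5, 11, 6]
  [-15, -15, -12, -1, 0]
  [6, -14, -12, -8, -8]
C^⊗3:
  [-15, -15, -12, -1, -4]
  [-14, -18, -16, -8, -12]
  [-2, -4, -2, 2, 2]
  [-8, -21, -19, -15, -15]
  [-16, -20, -18, -2, -15]
Key observation: the optimum is the walk 4->1->1->2, with weight (-8) + (-6) + (-4) = -18.
Optimal value attained by: walk 4->1->1->2.
Answer: (C^⊗3)[4][2] = -18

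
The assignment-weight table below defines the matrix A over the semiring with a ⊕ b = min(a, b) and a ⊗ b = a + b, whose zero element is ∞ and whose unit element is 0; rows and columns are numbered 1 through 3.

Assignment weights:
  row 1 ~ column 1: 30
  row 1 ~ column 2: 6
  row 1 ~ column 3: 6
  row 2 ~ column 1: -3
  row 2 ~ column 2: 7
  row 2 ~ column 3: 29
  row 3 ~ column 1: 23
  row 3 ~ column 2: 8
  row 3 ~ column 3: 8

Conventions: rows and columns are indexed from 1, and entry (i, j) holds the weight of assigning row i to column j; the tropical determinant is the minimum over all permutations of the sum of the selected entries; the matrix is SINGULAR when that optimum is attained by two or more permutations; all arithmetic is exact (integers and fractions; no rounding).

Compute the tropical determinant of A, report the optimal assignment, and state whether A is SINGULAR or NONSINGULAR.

σ = (1, 2, 3): 30 + 7 + 8 = 45
σ = (1, 3, 2): 30 + 29 + 8 = 67
σ = (2, 1, 3): 6 + (-3) + 8 = 11
σ = (2, 3, 1): 6 + 29 + 23 = 58
σ = (3, 1, 2): 6 + (-3) + 8 = 11
σ = (3, 2, 1): 6 + 7 + 23 = 36
Optimal value attained by: σ = (2, 1, 3).
Answer: det⊕(A) = 11; verdict: SINGULAR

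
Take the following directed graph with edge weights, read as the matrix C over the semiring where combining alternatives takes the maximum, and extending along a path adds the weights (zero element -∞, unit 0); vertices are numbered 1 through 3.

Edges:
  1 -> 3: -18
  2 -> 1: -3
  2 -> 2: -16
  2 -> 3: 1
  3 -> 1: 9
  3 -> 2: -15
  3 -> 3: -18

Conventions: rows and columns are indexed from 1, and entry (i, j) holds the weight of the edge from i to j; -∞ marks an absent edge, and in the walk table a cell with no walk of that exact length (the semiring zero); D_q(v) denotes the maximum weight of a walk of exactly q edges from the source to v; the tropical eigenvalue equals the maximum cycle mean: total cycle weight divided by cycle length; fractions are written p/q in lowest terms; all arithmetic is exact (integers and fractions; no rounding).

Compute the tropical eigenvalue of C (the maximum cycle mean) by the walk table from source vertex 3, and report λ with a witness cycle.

q=0: [-∞, -∞, 0]
q=1: [9, -15, -18]
q=2: [-9, -31, -9]
q=3: [0, -24, -27]
Optimal cycle mean attained by: cycle 1->3->1, total (-18) + 9, length 2.
Answer: λ = -9/2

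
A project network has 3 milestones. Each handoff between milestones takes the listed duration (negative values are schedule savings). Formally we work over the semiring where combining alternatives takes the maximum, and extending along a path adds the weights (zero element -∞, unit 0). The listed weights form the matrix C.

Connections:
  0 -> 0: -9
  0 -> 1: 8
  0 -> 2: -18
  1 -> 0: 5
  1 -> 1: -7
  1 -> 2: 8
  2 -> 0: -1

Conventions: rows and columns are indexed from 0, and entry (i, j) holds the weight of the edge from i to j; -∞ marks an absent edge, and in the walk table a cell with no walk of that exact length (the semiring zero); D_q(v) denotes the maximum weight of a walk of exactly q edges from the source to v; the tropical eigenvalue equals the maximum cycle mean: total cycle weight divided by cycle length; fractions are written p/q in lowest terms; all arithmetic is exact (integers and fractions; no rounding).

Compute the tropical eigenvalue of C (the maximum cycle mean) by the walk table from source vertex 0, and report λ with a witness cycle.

q=0: [0, -∞, -∞]
q=1: [-9, 8, -18]
q=2: [13, 1, 16]
q=3: [15, 21, 9]
Optimal cycle mean attained by: cycle 0->1->0, total 8 + 5, length 2.
Answer: λ = 13/2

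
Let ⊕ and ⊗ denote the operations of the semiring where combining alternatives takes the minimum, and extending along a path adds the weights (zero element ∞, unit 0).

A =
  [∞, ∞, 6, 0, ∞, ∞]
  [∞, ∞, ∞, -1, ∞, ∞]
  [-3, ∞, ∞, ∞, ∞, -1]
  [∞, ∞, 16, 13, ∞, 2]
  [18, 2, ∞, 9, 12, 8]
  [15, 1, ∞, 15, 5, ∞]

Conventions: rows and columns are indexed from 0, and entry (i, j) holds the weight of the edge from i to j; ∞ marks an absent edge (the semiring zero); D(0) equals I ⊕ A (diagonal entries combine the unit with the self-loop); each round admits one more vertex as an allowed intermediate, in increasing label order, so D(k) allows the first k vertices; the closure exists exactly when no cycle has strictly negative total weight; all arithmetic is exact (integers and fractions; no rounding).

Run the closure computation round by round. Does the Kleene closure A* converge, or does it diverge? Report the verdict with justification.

D(0):
  [0, ∞, 6, 0, ∞, ∞]
  [∞, 0, ∞, -1, ∞, ∞]
  [-3, ∞, 0, ∞, ∞, -1]
  [∞, ∞, 16, 0, ∞, 2]
  [18, 2, ∞, 9, 0, 8]
  [15, 1, ∞, 15, 5, 0]
D(1):
  [0, ∞, 6, 0, ∞, ∞]
  [∞, 0, ∞, -1, ∞, ∞]
  [-3, ∞, 0, -3, ∞, -1]
  [∞, ∞, 16, 0, ∞, 2]
  [18, 2, 24, 9, 0, 8]
  [15, 1, 21, 15, 5, 0]
D(2):
  [0, ∞, 6, 0, ∞, ∞]
  [∞, 0, ∞, -1, ∞, ∞]
  [-3, ∞, 0, -3, ∞, -1]
  [∞, ∞, 16, 0, ∞, 2]
  [18, 2, 24, 1, 0, 8]
  [15, 1, 21, 0, 5, 0]
D(3):
  [0, ∞, 6, 0, ∞, 5]
  [∞, 0, ∞, -1, ∞, ∞]
  [-3, ∞, 0, -3, ∞, -1]
  [13, ∞, 16, 0, ∞, 2]
  [18, 2, 24, 1, 0, 8]
  [15, 1, 21, 0, 5, 0]
D(4):
  [0, ∞, 6, 0, ∞, 2]
  [12, 0, 15, -1, ∞, 1]
  [-3, ∞, 0, -3, ∞, -1]
  [13, ∞, 16, 0, ∞, 2]
  [14, 2, 17, 1, 0, 3]
  [13, 1, 16, 0, 5, 0]
D(5):
  [0, ∞, 6, 0, ∞, 2]
  [12, 0, 15, -1, ∞, 1]
  [-3, ∞, 0, -3, ∞, -1]
  [13, ∞, 16, 0, ∞, 2]
  [14, 2, 17, 1, 0, 3]
  [13, 1, 16, 0, 5, 0]
D(6):
  [0, 3, 6, 0, 7, 2]
  [12, 0, 15, -1, 6, 1]
  [-3, 0, 0, -3, 4, -1]
  [13, 3, 16, 0, 7, 2]
  [14, 2, 17, 1, 0, 3]
  [13, 1, 16, 0, 5, 0]
Key observation: every diagonal entry stays at the unit through all rounds, so no improving cycle exists.
Answer: CONVERGES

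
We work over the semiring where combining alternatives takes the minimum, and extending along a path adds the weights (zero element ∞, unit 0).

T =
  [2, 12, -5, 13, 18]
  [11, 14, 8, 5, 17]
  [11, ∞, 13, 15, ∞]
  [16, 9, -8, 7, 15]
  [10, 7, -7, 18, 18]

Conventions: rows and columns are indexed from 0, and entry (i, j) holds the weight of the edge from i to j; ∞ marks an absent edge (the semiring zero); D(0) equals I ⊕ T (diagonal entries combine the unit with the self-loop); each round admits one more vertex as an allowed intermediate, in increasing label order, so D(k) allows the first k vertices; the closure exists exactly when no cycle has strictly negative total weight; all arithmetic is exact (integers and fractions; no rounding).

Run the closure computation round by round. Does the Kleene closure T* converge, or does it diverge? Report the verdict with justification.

D(0):
  [0, 12, -5, 13, 18]
  [11, 0, 8, 5, 17]
  [11, ∞, 0, 15, ∞]
  [16, 9, -8, 0, 15]
  [10, 7, -7, 18, 0]
D(1):
  [0, 12, -5, 13, 18]
  [11, 0, 6, 5, 17]
  [11, 23, 0, 15, 29]
  [16, 9, -8, 0, 15]
  [10, 7, -7, 18, 0]
D(2):
  [0, 12, -5, 13, 18]
  [11, 0, 6, 5, 17]
  [11, 23, 0, 15, 29]
  [16, 9, -8, 0, 15]
  [10, 7, -7, 12, 0]
D(3):
  [0, 12, -5, 10, 18]
  [11, 0, 6, 5, 17]
  [11, 23, 0, 15, 29]
  [3, 9, -8, 0, 15]
  [4, 7, -7, 8, 0]
D(4):
  [0, 12, -5, 10, 18]
  [8, 0, -3, 5, 17]
  [11, 23, 0, 15, 29]
  [3, 9, -8, 0, 15]
  [4, 7, -7, 8, 0]
D(5):
  [0, 12, -5, 10, 18]
  [8, 0, -3, 5, 17]
  [11, 23, 0, 15, 29]
  [3, 9, -8, 0, 15]
  [4, 7, -7, 8, 0]
Key observation: every diagonal entry stays at the unit through all rounds, so no improving cycle exists.
Answer: CONVERGES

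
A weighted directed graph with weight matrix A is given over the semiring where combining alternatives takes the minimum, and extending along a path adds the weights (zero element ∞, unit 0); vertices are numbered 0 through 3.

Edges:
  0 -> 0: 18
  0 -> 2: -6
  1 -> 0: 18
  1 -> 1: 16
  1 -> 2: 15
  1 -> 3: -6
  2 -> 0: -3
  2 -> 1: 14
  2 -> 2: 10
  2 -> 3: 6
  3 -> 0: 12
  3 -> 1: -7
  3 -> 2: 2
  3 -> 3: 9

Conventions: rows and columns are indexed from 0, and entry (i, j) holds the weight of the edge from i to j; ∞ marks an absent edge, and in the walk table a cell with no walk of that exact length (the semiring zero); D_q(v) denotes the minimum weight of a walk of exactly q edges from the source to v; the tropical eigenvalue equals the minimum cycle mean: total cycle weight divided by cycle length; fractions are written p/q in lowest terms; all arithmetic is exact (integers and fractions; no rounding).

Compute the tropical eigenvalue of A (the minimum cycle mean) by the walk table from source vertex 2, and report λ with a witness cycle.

q=0: [∞, ∞, 0, ∞]
q=1: [-3, 14, 10, 6]
q=2: [7, -1, -9, 8]
q=3: [-12, 1, 1, -7]
q=4: [-2, -14, -18, -5]
Optimal cycle mean attained by: cycle 1->3->1, total (-6) + (-7), length 2.
Answer: λ = -13/2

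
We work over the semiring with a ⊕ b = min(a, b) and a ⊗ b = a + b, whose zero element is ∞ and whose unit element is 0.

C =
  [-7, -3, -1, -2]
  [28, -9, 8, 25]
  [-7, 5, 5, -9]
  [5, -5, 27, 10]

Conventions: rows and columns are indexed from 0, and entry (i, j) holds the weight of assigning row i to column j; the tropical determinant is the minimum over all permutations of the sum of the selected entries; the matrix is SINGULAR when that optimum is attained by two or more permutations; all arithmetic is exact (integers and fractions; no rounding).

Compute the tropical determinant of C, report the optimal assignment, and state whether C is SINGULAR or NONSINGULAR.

σ = (0, 1, 2, 3): (-7) + (-9) + 5 + 10 = -1
σ = (0, 1, 3, 2): (-7) + (-9) + (-9) + 27 = 2
σ = (0, 2, 1, 3): (-7) + 8 + 5 + 10 = 16
σ = (0, 2, 3, 1): (-7) + 8 + (-9) + (-5) = -13
σ = (0, 3, 1, 2): (-7) + 25 + 5 + 27 = 50
σ = (0, 3, 2, 1): (-7) + 25 + 5 + (-5) = 18
σ = (1, 0, 2, 3): (-3) + 28 + 5 + 10 = 40
σ = (1, 0, 3, 2): (-3) + 28 + (-9) + 27 = 43
σ = (1, 2, 0, 3): (-3) + 8 + (-7) + 10 = 8
σ = (1, 2, 3, 0): (-3) + 8 + (-9) + 5 = 1
σ = (1, 3, 0, 2): (-3) + 25 + (-7) + 27 = 42
σ = (1, 3, 2, 0): (-3) + 25 + 5 + 5 = 32
σ = (2, 0, 1, 3): (-1) + 28 + 5 + 10 = 42
σ = (2, 0, 3, 1): (-1) + 28 + (-9) + (-5) = 13
σ = (2, 1, 0, 3): (-1) + (-9) + (-7) + 10 = -7
σ = (2, 1, 3, 0): (-1) + (-9) + (-9) + 5 = -14
σ = (2, 3, 0, 1): (-1) + 25 + (-7) + (-5) = 12
σ = (2, 3, 1, 0): (-1) + 25 + 5 + 5 = 34
σ = (3, 0, 1, 2): (-2) + 28 + 5 + 27 = 58
σ = (3, 0, 2, 1): (-2) + 28 + 5 + (-5) = 26
σ = (3, 1, 0, 2): (-2) + (-9) + (-7) + 27 = 9
σ = (3, 1, 2, 0): (-2) + (-9) + 5 + 5 = -1
σ = (3, 2, 0, 1): (-2) + 8 + (-7) + (-5) = -6
σ = (3, 2, 1, 0): (-2) + 8 + 5 + 5 = 16
Optimal value attained by: σ = (2, 1, 3, 0).
Answer: det⊕(C) = -14; verdict: NONSINGULAR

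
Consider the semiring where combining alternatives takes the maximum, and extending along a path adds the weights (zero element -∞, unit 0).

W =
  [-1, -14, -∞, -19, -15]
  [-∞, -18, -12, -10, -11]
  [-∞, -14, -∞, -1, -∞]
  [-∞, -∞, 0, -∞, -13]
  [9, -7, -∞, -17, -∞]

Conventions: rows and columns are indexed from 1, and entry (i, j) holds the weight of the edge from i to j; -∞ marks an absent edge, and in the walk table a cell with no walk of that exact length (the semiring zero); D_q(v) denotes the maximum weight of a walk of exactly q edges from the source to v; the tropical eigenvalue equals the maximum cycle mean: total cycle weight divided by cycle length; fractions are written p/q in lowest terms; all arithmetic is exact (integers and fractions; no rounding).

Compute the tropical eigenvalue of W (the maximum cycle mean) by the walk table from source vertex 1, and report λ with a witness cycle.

q=0: [0, -∞, -∞, -∞, -∞]
q=1: [-1, -14, -∞, -19, -15]
q=2: [-2, -15, -19, -20, -16]
q=3: [-3, -16, -20, -20, -17]
q=4: [-4, -17, -20, -21, -18]
q=5: [-5, -18, -21, -21, -19]
Optimal cycle mean attained by: cycle 3->4->3, total (-1) + 0, length 2.
Answer: λ = -1/2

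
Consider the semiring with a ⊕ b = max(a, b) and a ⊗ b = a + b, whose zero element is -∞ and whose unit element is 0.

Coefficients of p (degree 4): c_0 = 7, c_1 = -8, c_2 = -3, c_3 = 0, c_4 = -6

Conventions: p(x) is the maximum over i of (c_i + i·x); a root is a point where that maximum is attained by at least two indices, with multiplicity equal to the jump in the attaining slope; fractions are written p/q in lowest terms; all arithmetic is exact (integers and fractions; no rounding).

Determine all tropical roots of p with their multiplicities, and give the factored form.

hull edge (i=0, c=7) to (i=3, c=0): slope -7/3, span 3
hull edge (i=3, c=0) to (i=4, c=-6): slope -6, span 1
Factored form: p(x) = -6 ⊗ (x ⊕ 7/3) ⊗ (x ⊕ 7/3) ⊗ (x ⊕ 7/3) ⊗ (x ⊕ 6)
Answer: roots = 7/3 (mult 3), 6 (mult 1)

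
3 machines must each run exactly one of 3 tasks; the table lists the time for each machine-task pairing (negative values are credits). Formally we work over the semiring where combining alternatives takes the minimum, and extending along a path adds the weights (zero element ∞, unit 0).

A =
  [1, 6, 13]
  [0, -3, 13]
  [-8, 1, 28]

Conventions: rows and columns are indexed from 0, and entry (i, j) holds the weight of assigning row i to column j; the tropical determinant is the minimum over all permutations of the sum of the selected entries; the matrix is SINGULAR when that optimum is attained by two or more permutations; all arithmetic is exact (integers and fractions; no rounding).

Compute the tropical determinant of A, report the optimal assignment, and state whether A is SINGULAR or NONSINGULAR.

σ = (0, 1, 2): 1 + (-3) + 28 = 26
σ = (0, 2, 1): 1 + 13 + 1 = 15
σ = (1, 0, 2): 6 + 0 + 28 = 34
σ = (1, 2, 0): 6 + 13 + (-8) = 11
σ = (2, 0, 1): 13 + 0 + 1 = 14
σ = (2, 1, 0): 13 + (-3) + (-8) = 2
Optimal value attained by: σ = (2, 1, 0).
Answer: det⊕(A) = 2; verdict: NONSINGULAR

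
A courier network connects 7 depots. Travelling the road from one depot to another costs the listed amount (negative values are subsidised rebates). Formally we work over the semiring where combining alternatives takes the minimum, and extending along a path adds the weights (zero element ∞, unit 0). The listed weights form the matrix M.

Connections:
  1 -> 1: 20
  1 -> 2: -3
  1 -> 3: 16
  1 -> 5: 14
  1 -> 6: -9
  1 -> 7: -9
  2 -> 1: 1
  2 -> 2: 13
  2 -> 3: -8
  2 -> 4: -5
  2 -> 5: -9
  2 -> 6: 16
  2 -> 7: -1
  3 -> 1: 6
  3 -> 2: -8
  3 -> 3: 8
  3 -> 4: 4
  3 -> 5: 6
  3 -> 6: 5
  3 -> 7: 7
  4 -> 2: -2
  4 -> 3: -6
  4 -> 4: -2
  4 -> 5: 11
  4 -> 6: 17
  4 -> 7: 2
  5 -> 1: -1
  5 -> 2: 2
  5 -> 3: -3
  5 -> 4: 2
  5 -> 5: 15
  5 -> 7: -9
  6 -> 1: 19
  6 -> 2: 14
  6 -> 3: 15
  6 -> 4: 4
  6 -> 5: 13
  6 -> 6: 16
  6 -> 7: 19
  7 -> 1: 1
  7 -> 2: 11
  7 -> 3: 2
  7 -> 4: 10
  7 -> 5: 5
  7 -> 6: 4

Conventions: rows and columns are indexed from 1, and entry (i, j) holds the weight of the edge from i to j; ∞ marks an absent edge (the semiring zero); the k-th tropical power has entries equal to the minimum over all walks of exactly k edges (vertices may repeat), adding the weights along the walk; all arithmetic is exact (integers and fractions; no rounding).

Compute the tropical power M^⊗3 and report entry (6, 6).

M^⊗2:
  [-8, 2, -11, -8, -12, -5, -4]
  [-10, -16, -12, -7, -2, -8, -18]
  [-7, 0, -16, -13, -17, -3, -9]
  [-1, -14, -10, -7, -11, -1, -3]
  [-8, -11, -7, -3, -7, -10, -10]
  [12, 2, -2, 2, 5, 10, 4]
  [4, -6, 2, 6, 2, -8, -8]
M^⊗3:
  [-13, -19, -15, -10, -7, -17, -21]
  [-17, -20, -24, -21, -25, -19, -19]
  [-18, -24, -20, -15, -10, -16, -26]
  [-13, -18, -22, -19, -23, -10, -20]
  [-10, -15, -19, -16, -20, -17, -17]
  [3, -10, -6, -3, -7, 3, -4]
  [-7, -6, -14, -11, -15, -5, -7]
Key observation: the optimum is the walk 6->4->3->6, with weight 4 + (-6) + 5 = 3.
Optimal value attained by: walk 6->4->3->6.
Answer: (M^⊗3)[6][6] = 3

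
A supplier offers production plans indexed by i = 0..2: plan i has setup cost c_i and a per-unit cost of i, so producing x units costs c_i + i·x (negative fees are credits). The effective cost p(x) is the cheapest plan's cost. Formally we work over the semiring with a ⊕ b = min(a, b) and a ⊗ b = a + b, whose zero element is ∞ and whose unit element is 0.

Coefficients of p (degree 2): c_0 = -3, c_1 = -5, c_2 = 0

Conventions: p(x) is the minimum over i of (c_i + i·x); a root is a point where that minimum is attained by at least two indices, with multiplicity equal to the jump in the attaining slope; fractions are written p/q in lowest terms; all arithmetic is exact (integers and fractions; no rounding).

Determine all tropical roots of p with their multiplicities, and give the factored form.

hull edge (i=0, c=-3) to (i=1, c=-5): slope -2, span 1
hull edge (i=1, c=-5) to (i=2, c=0): slope 5, span 1
Factored form: p(x) = 0 ⊗ (x ⊕ (-5)) ⊗ (x ⊕ 2)
Answer: roots = -5 (mult 1), 2 (mult 1)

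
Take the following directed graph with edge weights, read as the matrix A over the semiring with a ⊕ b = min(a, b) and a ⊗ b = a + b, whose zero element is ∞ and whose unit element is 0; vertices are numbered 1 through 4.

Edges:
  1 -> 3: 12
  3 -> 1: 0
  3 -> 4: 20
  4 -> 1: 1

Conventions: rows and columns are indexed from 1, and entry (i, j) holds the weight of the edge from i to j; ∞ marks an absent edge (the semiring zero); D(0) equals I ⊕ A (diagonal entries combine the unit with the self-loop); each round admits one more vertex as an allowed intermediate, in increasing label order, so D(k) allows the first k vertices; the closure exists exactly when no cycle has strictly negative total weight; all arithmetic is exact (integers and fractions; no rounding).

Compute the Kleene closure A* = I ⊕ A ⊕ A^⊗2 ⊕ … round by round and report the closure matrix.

D(0):
  [0, ∞, 12, ∞]
  [∞, 0, ∞, ∞]
  [0, ∞, 0, 20]
  [1, ∞, ∞, 0]
D(1):
  [0, ∞, 12, ∞]
  [∞, 0, ∞, ∞]
  [0, ∞, 0, 20]
  [1, ∞, 13, 0]
D(2):
  [0, ∞, 12, ∞]
  [∞, 0, ∞, ∞]
  [0, ∞, 0, 20]
  [1, ∞, 13, 0]
D(3):
  [0, ∞, 12, 32]
  [∞, 0, ∞, ∞]
  [0, ∞, 0, 20]
  [1, ∞, 13, 0]
D(4):
  [0, ∞, 12, 32]
  [∞, 0, ∞, ∞]
  [0, ∞, 0, 20]
  [1, ∞, 13, 0]
Answer: A* = [[0, ∞, 12, 32], [∞, 0, ∞, ∞], [0, ∞, 0, 20], [1, ∞, 13, 0]]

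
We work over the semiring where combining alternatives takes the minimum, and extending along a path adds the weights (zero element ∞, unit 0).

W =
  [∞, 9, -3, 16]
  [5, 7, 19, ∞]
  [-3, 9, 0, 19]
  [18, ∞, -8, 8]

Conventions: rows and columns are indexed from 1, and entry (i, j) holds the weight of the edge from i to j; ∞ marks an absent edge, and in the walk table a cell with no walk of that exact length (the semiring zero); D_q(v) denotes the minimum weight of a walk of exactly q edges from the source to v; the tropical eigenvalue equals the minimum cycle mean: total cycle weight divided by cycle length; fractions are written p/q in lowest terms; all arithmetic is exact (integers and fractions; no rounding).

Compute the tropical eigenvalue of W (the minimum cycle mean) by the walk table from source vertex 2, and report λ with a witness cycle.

q=0: [∞, 0, ∞, ∞]
q=1: [5, 7, 19, ∞]
q=2: [12, 14, 2, 21]
q=3: [-1, 11, 2, 21]
q=4: [-1, 8, -4, 15]
Optimal cycle mean attained by: cycle 1->3->1, total (-3) + (-3), length 2.
Answer: λ = -3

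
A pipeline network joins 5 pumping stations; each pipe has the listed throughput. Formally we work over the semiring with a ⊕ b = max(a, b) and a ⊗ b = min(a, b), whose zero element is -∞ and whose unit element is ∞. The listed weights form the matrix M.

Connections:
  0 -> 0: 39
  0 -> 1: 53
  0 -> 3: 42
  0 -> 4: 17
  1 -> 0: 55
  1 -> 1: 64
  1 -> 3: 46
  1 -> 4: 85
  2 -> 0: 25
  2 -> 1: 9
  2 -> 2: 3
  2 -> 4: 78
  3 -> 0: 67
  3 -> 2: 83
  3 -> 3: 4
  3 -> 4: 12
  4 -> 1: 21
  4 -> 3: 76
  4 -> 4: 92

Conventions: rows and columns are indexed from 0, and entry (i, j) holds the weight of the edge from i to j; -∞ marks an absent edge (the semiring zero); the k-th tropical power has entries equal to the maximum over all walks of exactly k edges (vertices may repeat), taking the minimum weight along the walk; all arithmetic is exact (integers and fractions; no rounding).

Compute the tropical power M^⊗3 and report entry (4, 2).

M^⊗2:
  [53, 53, 42, 46, 53]
  [55, 64, 46, 76, 85]
  [25, 25, 3, 76, 78]
  [39, 53, 4, 42, 78]
  [67, 21, 76, 76, 92]
M^⊗3:
  [53, 53, 46, 53, 53]
  [67, 64, 76, 76, 85]
  [67, 25, 76, 76, 78]
  [53, 53, 42, 76, 78]
  [67, 53, 76, 76, 92]
Key observation: the optimum is the walk 4->4->3->2, with weight 92 min 76 min 83 = 76.
Optimal value attained by: walk 4->4->3->2.
Answer: (M^⊗3)[4][2] = 76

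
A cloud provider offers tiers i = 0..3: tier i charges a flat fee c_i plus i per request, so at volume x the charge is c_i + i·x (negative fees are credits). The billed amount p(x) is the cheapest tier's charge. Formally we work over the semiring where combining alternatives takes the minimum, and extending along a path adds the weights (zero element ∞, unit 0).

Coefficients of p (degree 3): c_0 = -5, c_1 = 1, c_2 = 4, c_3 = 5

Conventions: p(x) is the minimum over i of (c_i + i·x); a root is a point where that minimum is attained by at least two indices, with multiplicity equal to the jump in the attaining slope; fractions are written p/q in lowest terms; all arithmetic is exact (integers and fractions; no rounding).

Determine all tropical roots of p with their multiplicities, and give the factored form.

hull edge (i=0, c=-5) to (i=3, c=5): slope 10/3, span 3
Factored form: p(x) = 5 ⊗ (x ⊕ (-10/3)) ⊗ (x ⊕ (-10/3)) ⊗ (x ⊕ (-10/3))
Answer: roots = -10/3 (mult 3)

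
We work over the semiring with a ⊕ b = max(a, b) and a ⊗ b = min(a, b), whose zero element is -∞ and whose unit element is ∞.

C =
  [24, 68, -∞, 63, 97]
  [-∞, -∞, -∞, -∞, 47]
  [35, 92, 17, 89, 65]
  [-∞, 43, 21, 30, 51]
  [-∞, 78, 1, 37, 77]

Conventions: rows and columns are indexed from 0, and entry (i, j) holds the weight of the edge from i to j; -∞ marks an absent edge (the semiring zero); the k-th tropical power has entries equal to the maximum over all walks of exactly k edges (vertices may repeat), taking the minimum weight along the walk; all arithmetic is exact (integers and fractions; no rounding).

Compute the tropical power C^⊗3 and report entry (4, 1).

C^⊗2:
  [24, 78, 21, 37, 77]
  [-∞, 47, 1, 37, 47]
  [24, 65, 21, 37, 65]
  [21, 51, 21, 37, 51]
  [1, 77, 21, 37, 77]
C^⊗3:
  [24, 77, 21, 37, 77]
  [1, 47, 21, 37, 47]
  [24, 65, 21, 37, 65]
  [21, 51, 21, 37, 51]
  [21, 77, 21, 37, 77]
Key observation: the optimum is the walk 4->4->4->1, with weight 77 min 77 min 78 = 77.
Optimal value attained by: walk 4->4->4->1.
Answer: (C^⊗3)[4][1] = 77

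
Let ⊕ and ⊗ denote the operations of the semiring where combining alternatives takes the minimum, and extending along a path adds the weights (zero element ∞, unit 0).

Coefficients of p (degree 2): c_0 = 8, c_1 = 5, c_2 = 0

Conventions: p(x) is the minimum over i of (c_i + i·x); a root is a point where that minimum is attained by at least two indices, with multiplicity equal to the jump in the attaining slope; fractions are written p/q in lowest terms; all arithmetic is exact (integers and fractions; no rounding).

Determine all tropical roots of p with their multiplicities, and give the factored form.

hull edge (i=0, c=8) to (i=2, c=0): slope -4, span 2
Factored form: p(x) = 0 ⊗ (x ⊕ 4) ⊗ (x ⊕ 4)
Answer: roots = 4 (mult 2)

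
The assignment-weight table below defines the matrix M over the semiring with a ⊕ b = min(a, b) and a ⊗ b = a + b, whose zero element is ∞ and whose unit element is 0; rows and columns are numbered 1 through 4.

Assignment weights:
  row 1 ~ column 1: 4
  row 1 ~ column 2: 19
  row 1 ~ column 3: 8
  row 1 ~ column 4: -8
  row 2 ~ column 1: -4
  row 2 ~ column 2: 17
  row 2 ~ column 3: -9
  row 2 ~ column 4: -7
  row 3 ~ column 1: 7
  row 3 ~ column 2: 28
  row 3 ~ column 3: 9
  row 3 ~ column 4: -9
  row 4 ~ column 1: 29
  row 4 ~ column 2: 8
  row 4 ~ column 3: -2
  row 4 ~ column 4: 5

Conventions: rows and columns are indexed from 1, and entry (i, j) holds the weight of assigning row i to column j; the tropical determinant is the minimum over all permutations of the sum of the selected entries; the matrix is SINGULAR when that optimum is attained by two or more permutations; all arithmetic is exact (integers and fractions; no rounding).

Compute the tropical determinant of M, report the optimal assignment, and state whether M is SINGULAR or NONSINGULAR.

σ = (1, 2, 3, 4): 4 + 17 + 9 + 5 = 35
σ = (1, 2, 4, 3): 4 + 17 + (-9) + (-2) = 10
σ = (1, 3, 2, 4): 4 + (-9) + 28 + 5 = 28
σ = (1, 3, 4, 2): 4 + (-9) + (-9) + 8 = -6
σ = (1, 4, 2, 3): 4 + (-7) + 28 + (-2) = 23
σ = (1, 4, 3, 2): 4 + (-7) + 9 + 8 = 14
σ = (2, 1, 3, 4): 19 + (-4) + 9 + 5 = 29
σ = (2, 1, 4, 3): 19 + (-4) + (-9) + (-2) = 4
σ = (2, 3, 1, 4): 19 + (-9) + 7 + 5 = 22
σ = (2, 3, 4, 1): 19 + (-9) + (-9) + 29 = 30
σ = (2, 4, 1, 3): 19 + (-7) + 7 + (-2) = 17
σ = (2, 4, 3, 1): 19 + (-7) + 9 + 29 = 50
σ = (3, 1, 2, 4): 8 + (-4) + 28 + 5 = 37
σ = (3, 1, 4, 2): 8 + (-4) + (-9) + 8 = 3
σ = (3, 2, 1, 4): 8 + 17 + 7 + 5 = 37
σ = (3, 2, 4, 1): 8 + 17 + (-9) + 29 = 45
σ = (3, 4, 1, 2): 8 + (-7) + 7 + 8 = 16
σ = (3, 4, 2, 1): 8 + (-7) + 28 + 29 = 58
σ = (4, 1, 2, 3): (-8) + (-4) + 28 + (-2) = 14
σ = (4, 1, 3, 2): (-8) + (-4) + 9 + 8 = 5
σ = (4, 2, 1, 3): (-8) + 17 + 7 + (-2) = 14
σ = (4, 2, 3, 1): (-8) + 17 + 9 + 29 = 47
σ = (4, 3, 1, 2): (-8) + (-9) + 7 + 8 = -2
σ = (4, 3, 2, 1): (-8) + (-9) + 28 + 29 = 40
Optimal value attained by: σ = (1, 3, 4, 2).
Answer: det⊕(M) = -6; verdict: NONSINGULAR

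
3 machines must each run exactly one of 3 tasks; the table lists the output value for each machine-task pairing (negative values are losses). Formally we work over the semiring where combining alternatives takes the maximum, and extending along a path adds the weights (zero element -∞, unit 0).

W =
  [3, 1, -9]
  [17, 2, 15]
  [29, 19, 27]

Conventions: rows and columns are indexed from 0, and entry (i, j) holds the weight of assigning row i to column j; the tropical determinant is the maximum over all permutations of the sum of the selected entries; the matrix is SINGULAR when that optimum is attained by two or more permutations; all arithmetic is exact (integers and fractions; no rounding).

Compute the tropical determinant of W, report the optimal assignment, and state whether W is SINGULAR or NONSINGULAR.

σ = (0, 1, 2): 3 + 2 + 27 = 32
σ = (0, 2, 1): 3 + 15 + 19 = 37
σ = (1, 0, 2): 1 + 17 + 27 = 45
σ = (1, 2, 0): 1 + 15 + 29 = 45
σ = (2, 0, 1): (-9) + 17 + 19 = 27
σ = (2, 1, 0): (-9) + 2 + 29 = 22
Optimal value attained by: σ = (1, 0, 2).
Answer: det⊕(W) = 45; verdict: SINGULAR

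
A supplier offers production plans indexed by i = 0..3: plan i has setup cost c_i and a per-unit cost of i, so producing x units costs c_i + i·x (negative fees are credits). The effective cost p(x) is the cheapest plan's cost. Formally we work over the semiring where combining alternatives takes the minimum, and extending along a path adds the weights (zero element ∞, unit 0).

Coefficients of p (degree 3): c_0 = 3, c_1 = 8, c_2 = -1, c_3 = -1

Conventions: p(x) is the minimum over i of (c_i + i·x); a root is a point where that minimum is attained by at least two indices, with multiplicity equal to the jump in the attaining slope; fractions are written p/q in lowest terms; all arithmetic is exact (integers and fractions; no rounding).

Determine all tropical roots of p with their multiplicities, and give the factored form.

hull edge (i=0, c=3) to (i=2, c=-1): slope -2, span 2
hull edge (i=2, c=-1) to (i=3, c=-1): slope 0, span 1
Factored form: p(x) = -1 ⊗ (x ⊕ 0) ⊗ (x ⊕ 2) ⊗ (x ⊕ 2)
Answer: roots = 0 (mult 1), 2 (mult 2)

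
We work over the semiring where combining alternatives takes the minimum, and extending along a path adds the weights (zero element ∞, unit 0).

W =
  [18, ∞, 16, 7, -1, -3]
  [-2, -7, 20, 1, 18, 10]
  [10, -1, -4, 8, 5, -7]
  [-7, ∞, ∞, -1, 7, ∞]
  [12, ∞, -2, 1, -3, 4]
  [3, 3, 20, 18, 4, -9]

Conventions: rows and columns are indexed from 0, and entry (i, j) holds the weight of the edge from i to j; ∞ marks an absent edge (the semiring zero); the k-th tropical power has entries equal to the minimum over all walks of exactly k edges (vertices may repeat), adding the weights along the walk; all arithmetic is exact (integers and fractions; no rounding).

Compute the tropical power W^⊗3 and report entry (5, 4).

W^⊗2:
  [0, 0, -3, 0, -4, -12]
  [-9, -14, 13, -6, -3, -5]
  [-4, -8, -8, 0, -3, -16]
  [-8, ∞, 5, -2, -8, -10]
  [-6, -3, -6, -2, -6, -9]
  [-6, -6, 2, 4, -5, -18]
W^⊗3:
  [-9, -9, -7, -3, -8, -21]
  [-16, -21, -5, -13, -10, -14]
  [-13, -15, -12, -7, -12, -25]
  [-9, -7, -10, -7, -11, -19]
  [-9, -10, -10, -5, -9, -18]
  [-15, -15, -7, -5, -14, -27]
Key observation: the optimum is the walk 5->5->5->4, with weight (-9) + (-9) + 4 = -14.
Optimal value attained by: walk 5->5->5->4.
Answer: (W^⊗3)[5][4] = -14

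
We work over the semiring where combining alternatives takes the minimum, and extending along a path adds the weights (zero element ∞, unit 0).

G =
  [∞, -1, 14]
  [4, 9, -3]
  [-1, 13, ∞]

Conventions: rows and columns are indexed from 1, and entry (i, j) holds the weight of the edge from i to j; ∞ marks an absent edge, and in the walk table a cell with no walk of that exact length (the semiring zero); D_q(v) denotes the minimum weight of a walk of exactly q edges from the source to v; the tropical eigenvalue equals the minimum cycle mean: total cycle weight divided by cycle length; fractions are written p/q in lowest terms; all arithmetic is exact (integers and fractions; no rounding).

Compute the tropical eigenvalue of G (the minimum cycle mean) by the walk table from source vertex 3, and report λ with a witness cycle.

q=0: [∞, ∞, 0]
q=1: [-1, 13, ∞]
q=2: [17, -2, 10]
q=3: [2, 7, -5]
Optimal cycle mean attained by: cycle 1->2->3->1, total (-1) + (-3) + (-1), length 3.
Answer: λ = -5/3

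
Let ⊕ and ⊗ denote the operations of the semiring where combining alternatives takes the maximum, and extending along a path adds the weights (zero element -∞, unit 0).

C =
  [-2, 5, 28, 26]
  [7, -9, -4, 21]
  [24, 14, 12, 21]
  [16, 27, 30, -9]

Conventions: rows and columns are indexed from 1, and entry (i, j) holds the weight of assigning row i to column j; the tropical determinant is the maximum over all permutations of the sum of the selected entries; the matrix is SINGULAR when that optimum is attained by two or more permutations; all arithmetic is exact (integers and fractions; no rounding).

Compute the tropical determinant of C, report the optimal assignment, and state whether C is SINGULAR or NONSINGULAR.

σ = (1, 2, 3, 4): (-2) + (-9) + 12 + (-9) = -8
σ = (1, 2, 4, 3): (-2) + (-9) + 21 + 30 = 40
σ = (1, 3, 2, 4): (-2) + (-4) + 14 + (-9) = -1
σ = (1, 3, 4, 2): (-2) + (-4) + 21 + 27 = 42
σ = (1, 4, 2, 3): (-2) + 21 + 14 + 30 = 63
σ = (1, 4, 3, 2): (-2) + 21 + 12 + 27 = 58
σ = (2, 1, 3, 4): 5 + 7 + 12 + (-9) = 15
σ = (2, 1, 4, 3): 5 + 7 + 21 + 30 = 63
σ = (2, 3, 1, 4): 5 + (-4) + 24 + (-9) = 16
σ = (2, 3, 4, 1): 5 + (-4) + 21 + 16 = 38
σ = (2, 4, 1, 3): 5 + 21 + 24 + 30 = 80
σ = (2, 4, 3, 1): 5 + 21 + 12 + 16 = 54
σ = (3, 1, 2, 4): 28 + 7 + 14 + (-9) = 40
σ = (3, 1, 4, 2): 28 + 7 + 21 + 27 = 83
σ = (3, 2, 1, 4): 28 + (-9) + 24 + (-9) = 34
σ = (3, 2, 4, 1): 28 + (-9) + 21 + 16 = 56
σ = (3, 4, 1, 2): 28 + 21 + 24 + 27 = 100
σ = (3, 4, 2, 1): 28 + 21 + 14 + 16 = 79
σ = (4, 1, 2, 3): 26 + 7 + 14 + 30 = 77
σ = (4, 1, 3, 2): 26 + 7 + 12 + 27 = 72
σ = (4, 2, 1, 3): 26 + (-9) + 24 + 30 = 71
σ = (4, 2, 3, 1): 26 + (-9) + 12 + 16 = 45
σ = (4, 3, 1, 2): 26 + (-4) + 24 + 27 = 73
σ = (4, 3, 2, 1): 26 + (-4) + 14 + 16 = 52
Optimal value attained by: σ = (3, 4, 1, 2).
Answer: det⊕(C) = 100; verdict: NONSINGULAR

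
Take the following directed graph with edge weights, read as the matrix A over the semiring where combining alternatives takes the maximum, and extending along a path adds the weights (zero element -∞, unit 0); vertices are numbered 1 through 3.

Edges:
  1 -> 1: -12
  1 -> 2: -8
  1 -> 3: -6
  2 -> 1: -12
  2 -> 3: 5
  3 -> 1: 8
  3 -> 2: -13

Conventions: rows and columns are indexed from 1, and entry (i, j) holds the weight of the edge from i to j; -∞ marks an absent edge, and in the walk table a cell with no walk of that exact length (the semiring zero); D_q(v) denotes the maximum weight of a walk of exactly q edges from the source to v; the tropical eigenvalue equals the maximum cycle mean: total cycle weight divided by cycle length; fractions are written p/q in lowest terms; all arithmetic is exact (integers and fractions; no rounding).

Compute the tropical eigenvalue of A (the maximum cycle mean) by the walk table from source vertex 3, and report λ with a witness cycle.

q=0: [-∞, -∞, 0]
q=1: [8, -13, -∞]
q=2: [-4, 0, 2]
q=3: [10, -11, 5]
Optimal cycle mean attained by: cycle 1->2->3->1, total (-8) + 5 + 8, length 3.
Answer: λ = 5/3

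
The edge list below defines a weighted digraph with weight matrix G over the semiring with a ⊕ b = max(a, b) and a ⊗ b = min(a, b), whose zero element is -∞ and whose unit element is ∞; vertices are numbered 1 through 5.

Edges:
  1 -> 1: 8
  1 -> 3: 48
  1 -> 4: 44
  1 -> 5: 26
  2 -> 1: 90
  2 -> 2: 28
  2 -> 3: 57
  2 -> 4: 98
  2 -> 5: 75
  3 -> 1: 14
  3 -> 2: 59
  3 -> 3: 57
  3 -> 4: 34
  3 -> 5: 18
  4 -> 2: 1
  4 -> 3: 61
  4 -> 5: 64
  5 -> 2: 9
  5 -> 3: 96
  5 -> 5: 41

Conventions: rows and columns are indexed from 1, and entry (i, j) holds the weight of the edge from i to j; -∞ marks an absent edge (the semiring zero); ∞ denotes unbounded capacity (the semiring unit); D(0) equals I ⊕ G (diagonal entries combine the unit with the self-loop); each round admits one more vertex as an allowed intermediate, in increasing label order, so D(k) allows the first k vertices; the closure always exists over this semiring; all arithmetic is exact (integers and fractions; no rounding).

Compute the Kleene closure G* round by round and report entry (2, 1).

D(0):
  [∞, -∞, 48, 44, 26]
  [90, ∞, 57, 98, 75]
  [14, 59, ∞, 34, 18]
  [-∞, 1, 61, ∞, 64]
  [-∞, 9, 96, -∞, ∞]
D(1):
  [∞, -∞, 48, 44, 26]
  [90, ∞, 57, 98, 75]
  [14, 59, ∞, 34, 18]
  [-∞, 1, 61, ∞, 64]
  [-∞, 9, 96, -∞, ∞]
D(2):
  [∞, -∞, 48, 44, 26]
  [90, ∞, 57, 98, 75]
  [59, 59, ∞, 59, 59]
  [1, 1, 61, ∞, 64]
  [9, 9, 96, 9, ∞]
D(3):
  [∞, 48, 48, 48, 48]
  [90, ∞, 57, 98, 75]
  [59, 59, ∞, 59, 59]
  [59, 59, 61, ∞, 64]
  [59, 59, 96, 59, ∞]
D(4):
  [∞, 48, 48, 48, 48]
  [90, ∞, 61, 98, 75]
  [59, 59, ∞, 59, 59]
  [59, 59, 61, ∞, 64]
  [59, 59, 96, 59, ∞]
D(5):
  [∞, 48, 48, 48, 48]
  [90, ∞, 75, 98, 75]
  [59, 59, ∞, 59, 59]
  [59, 59, 64, ∞, 64]
  [59, 59, 96, 59, ∞]
Answer: G*[2][1] = 90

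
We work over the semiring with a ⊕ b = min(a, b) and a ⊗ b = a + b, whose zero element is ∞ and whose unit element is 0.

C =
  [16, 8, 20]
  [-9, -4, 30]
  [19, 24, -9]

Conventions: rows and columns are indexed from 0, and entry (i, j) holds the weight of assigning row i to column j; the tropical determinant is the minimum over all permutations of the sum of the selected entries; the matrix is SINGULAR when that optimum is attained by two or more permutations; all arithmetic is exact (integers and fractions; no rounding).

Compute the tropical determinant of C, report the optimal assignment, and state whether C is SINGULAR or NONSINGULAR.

σ = (0, 1, 2): 16 + (-4) + (-9) = 3
σ = (0, 2, 1): 16 + 30 + 24 = 70
σ = (1, 0, 2): 8 + (-9) + (-9) = -10
σ = (1, 2, 0): 8 + 30 + 19 = 57
σ = (2, 0, 1): 20 + (-9) + 24 = 35
σ = (2, 1, 0): 20 + (-4) + 19 = 35
Optimal value attained by: σ = (1, 0, 2).
Answer: det⊕(C) = -10; verdict: NONSINGULAR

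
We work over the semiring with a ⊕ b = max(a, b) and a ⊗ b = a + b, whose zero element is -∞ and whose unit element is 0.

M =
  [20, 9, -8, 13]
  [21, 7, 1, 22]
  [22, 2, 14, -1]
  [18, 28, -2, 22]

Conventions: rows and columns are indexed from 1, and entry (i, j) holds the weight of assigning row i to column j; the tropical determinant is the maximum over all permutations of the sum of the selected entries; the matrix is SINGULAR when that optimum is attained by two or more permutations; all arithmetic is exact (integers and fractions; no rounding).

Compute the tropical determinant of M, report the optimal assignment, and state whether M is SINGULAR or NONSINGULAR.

σ = (1, 2, 3, 4): 20 + 7 + 14 + 22 = 63
σ = (1, 2, 4, 3): 20 + 7 + (-1) + (-2) = 24
σ = (1, 3, 2, 4): 20 + 1 + 2 + 22 = 45
σ = (1, 3, 4, 2): 20 + 1 + (-1) + 28 = 48
σ = (1, 4, 2, 3): 20 + 22 + 2 + (-2) = 42
σ = (1, 4, 3, 2): 20 + 22 + 14 + 28 = 84
σ = (2, 1, 3, 4): 9 + 21 + 14 + 22 = 66
σ = (2, 1, 4, 3): 9 + 21 + (-1) + (-2) = 27
σ = (2, 3, 1, 4): 9 + 1 + 22 + 22 = 54
σ = (2, 3, 4, 1): 9 + 1 + (-1) + 18 = 27
σ = (2, 4, 1, 3): 9 + 22 + 22 + (-2) = 51
σ = (2, 4, 3, 1): 9 + 22 + 14 + 18 = 63
σ = (3, 1, 2, 4): (-8) + 21 + 2 + 22 = 37
σ = (3, 1, 4, 2): (-8) + 21 + (-1) + 28 = 40
σ = (3, 2, 1, 4): (-8) + 7 + 22 + 22 = 43
σ = (3, 2, 4, 1): (-8) + 7 + (-1) + 18 = 16
σ = (3, 4, 1, 2): (-8) + 22 + 22 + 28 = 64
σ = (3, 4, 2, 1): (-8) + 22 + 2 + 18 = 34
σ = (4, 1, 2, 3): 13 + 21 + 2 + (-2) = 34
σ = (4, 1, 3, 2): 13 + 21 + 14 + 28 = 76
σ = (4, 2, 1, 3): 13 + 7 + 22 + (-2) = 40
σ = (4, 2, 3, 1): 13 + 7 + 14 + 18 = 52
σ = (4, 3, 1, 2): 13 + 1 + 22 + 28 = 64
σ = (4, 3, 2, 1): 13 + 1 + 2 + 18 = 34
Optimal value attained by: σ = (1, 4, 3, 2).
Answer: det⊕(M) = 84; verdict: NONSINGULAR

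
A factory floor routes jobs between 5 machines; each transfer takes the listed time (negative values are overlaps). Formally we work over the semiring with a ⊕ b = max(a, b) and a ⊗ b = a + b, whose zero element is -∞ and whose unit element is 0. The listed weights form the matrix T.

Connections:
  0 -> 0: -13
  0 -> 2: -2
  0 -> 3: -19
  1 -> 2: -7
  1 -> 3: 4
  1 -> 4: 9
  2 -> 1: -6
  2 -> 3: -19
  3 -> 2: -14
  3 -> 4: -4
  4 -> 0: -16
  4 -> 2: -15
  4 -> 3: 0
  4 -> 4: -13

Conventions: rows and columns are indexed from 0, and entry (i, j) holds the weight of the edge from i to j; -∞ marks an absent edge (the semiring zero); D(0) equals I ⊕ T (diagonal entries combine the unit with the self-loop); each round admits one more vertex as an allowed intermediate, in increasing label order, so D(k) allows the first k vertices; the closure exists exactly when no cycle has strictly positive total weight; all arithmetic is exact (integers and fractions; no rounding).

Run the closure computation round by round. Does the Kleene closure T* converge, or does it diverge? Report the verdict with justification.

D(0):
  [0, -∞, -2, -19, -∞]
  [-∞, 0, -7, 4, 9]
  [-∞, -6, 0, -19, -∞]
  [-∞, -∞, -14, 0, -4]
  [-16, -∞, -15, 0, 0]
D(1):
  [0, -∞, -2, -19, -∞]
  [-∞, 0, -7, 4, 9]
  [-∞, -6, 0, -19, -∞]
  [-∞, -∞, -14, 0, -4]
  [-16, -∞, -15, 0, 0]
D(2):
  [0, -∞, -2, -19, -∞]
  [-∞, 0, -7, 4, 9]
  [-∞, -6, 0, -2, 3]
  [-∞, -∞, -14, 0, -4]
  [-16, -∞, -15, 0, 0]
D(3):
  [0, -8, -2, -4, 1]
  [-∞, 0, -7, 4, 9]
  [-∞, -6, 0, -2, 3]
  [-∞, -20, -14, 0, -4]
  [-16, -21, -15, 0, 0]
D(4):
  [0, -8, -2, -4, 1]
  [-∞, 0, -7, 4, 9]
  [-∞, -6, 0, -2, 3]
  [-∞, -20, -14, 0, -4]
  [-16, -20, -14, 0, 0]
D(5):
  [0, -8, -2, 1, 1]
  [-7, 0, -5, 9, 9]
  [-13, -6, 0, 3, 3]
  [-20, -20, -14, 0, -4]
  [-16, -20, -14, 0, 0]
Key observation: every diagonal entry stays at the unit through all rounds, so no improving cycle exists.
Answer: CONVERGES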